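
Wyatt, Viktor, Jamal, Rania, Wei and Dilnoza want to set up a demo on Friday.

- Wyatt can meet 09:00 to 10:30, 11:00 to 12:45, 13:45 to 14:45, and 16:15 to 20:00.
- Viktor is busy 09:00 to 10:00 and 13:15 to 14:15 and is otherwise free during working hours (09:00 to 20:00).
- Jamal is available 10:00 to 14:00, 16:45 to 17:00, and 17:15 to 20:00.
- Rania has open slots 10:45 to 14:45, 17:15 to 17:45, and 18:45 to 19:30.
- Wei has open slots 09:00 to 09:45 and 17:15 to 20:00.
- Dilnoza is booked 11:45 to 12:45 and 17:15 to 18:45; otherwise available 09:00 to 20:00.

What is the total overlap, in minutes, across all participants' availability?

45 minutes

Viktor free within 09:00–20:00: 10:00–13:15, 14:15–20:00.
Dilnoza free within 09:00–20:00: 09:00–11:45, 12:45–17:15, 18:45–20:00.
Wyatt ∩ Viktor: 10:00–10:30, 11:00–12:45, 14:15–14:45, 16:15–20:00.
Wyatt ∩ Viktor ∩ Jamal: 10:00–10:30, 11:00–12:45, 16:45–17:00, 17:15–20:00.
Wyatt ∩ Viktor ∩ Jamal ∩ Rania: 11:00–12:45, 17:15–17:45, 18:45–19:30.
Wyatt ∩ Viktor ∩ Jamal ∩ Rania ∩ Wei: 17:15–17:45, 18:45–19:30.
Wyatt ∩ Viktor ∩ Jamal ∩ Rania ∩ Wei ∩ Dilnoza: 18:45–19:30.
Total common minutes: 45.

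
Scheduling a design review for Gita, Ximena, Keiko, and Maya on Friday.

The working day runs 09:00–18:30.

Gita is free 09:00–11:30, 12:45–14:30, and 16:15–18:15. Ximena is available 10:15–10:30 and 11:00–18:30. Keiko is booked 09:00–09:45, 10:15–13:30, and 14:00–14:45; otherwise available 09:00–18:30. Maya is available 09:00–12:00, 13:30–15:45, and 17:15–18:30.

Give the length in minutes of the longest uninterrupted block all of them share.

Keiko free within 09:00–18:30: 09:45–10:15, 13:30–14:00, 14:45–18:30.
Gita ∩ Ximena: 10:15–10:30, 11:00–11:30, 12:45–14:30, 16:15–18:15.
Gita ∩ Ximena ∩ Keiko: 13:30–14:00, 16:15–18:15.
Gita ∩ Ximena ∩ Keiko ∩ Maya: 13:30–14:00, 17:15–18:15.
Common window lengths: 30, 60 min; longest is 60.

60 minutes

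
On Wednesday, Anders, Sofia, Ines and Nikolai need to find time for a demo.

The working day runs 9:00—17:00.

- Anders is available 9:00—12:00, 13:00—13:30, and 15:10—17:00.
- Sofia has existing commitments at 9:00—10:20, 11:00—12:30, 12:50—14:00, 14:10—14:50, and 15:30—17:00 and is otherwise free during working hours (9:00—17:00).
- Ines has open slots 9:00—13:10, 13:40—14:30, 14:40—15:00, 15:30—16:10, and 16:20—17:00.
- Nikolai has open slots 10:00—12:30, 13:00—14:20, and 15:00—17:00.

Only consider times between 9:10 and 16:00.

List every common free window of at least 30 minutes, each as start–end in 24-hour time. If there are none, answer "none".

Sofia free within 09:00–17:00: 10:20–11:00, 12:30–12:50, 14:00–14:10, 14:50–15:30.
Anders ∩ Sofia: 10:20–11:00, 15:10–15:30.
Anders ∩ Sofia ∩ Ines: 10:20–11:00.
Anders ∩ Sofia ∩ Ines ∩ Nikolai: 10:20–11:00.
Restricted to 09:10–16:00: 10:20–11:00.
Windows ≥ 30 min: 10:20–11:00.

10:20–11:00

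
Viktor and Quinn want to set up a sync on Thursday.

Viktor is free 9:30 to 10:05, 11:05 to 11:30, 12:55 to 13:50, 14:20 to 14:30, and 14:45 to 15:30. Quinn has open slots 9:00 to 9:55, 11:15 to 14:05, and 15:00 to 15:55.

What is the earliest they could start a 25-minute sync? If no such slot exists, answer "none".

Viktor ∩ Quinn: 09:30–09:55, 11:15–11:30, 12:55–13:50, 15:00–15:30.
Windows ≥ 25 min: 09:30–09:55, 12:55–13:50, 15:00–15:30.
Earliest such window starts at 09:30.

09:30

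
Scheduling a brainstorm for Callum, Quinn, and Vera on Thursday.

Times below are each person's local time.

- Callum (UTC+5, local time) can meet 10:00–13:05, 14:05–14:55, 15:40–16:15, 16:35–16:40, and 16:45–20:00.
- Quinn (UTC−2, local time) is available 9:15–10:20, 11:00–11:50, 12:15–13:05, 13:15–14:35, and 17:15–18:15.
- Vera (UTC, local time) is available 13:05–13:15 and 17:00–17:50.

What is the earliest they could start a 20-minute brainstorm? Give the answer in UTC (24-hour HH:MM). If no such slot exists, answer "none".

Callum → UTC: 05:00–08:05, 09:05–09:55, 10:40–11:15, 11:35–11:40, 11:45–15:00.
Quinn → UTC: 11:15–12:20, 13:00–13:50, 14:15–15:05, 15:15–16:35, 19:15–20:15.
Vera → UTC: 13:05–13:15, 17:00–17:50.
Callum ∩ Quinn: 11:35–11:40, 11:45–12:20, 13:00–13:50, 14:15–15:00.
Callum ∩ Quinn ∩ Vera: 13:05–13:15.
Windows ≥ 20 min: (none).

none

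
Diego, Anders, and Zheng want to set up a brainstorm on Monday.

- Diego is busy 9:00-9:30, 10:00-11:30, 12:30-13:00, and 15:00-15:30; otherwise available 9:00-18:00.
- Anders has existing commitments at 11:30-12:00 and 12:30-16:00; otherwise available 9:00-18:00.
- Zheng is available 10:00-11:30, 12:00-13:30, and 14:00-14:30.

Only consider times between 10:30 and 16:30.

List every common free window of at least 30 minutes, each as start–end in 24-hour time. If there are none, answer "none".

12:00–12:30

Diego free within 09:00–18:00: 09:30–10:00, 11:30–12:30, 13:00–15:00, 15:30–18:00.
Anders free within 09:00–18:00: 09:00–11:30, 12:00–12:30, 16:00–18:00.
Diego ∩ Anders: 09:30–10:00, 12:00–12:30, 16:00–18:00.
Diego ∩ Anders ∩ Zheng: 12:00–12:30.
Restricted to 10:30–16:30: 12:00–12:30.
Windows ≥ 30 min: 12:00–12:30.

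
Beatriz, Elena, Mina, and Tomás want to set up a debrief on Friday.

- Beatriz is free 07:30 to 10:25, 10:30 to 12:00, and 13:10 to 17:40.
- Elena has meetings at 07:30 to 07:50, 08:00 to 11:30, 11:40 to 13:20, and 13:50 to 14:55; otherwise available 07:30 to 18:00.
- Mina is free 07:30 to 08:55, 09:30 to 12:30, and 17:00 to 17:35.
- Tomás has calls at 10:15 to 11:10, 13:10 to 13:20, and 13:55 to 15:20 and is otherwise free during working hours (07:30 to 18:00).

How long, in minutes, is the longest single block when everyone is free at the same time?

Elena free within 07:30–18:00: 07:50–08:00, 11:30–11:40, 13:20–13:50, 14:55–18:00.
Tomás free within 07:30–18:00: 07:30–10:15, 11:10–13:10, 13:20–13:55, 15:20–18:00.
Beatriz ∩ Elena: 07:50–08:00, 11:30–11:40, 13:20–13:50, 14:55–17:40.
Beatriz ∩ Elena ∩ Mina: 07:50–08:00, 11:30–11:40, 17:00–17:35.
Beatriz ∩ Elena ∩ Mina ∩ Tomás: 07:50–08:00, 11:30–11:40, 17:00–17:35.
Common window lengths: 10, 10, 35 min; longest is 35.

35 minutes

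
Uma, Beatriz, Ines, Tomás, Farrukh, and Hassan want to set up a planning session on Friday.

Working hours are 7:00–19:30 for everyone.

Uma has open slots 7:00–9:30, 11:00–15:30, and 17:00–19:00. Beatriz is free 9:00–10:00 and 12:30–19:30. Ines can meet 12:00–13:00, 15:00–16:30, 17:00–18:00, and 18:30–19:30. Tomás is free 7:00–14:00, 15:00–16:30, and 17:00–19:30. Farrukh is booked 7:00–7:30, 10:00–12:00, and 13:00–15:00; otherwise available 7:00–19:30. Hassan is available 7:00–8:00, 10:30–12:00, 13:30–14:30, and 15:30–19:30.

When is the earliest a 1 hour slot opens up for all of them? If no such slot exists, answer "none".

17:00

Farrukh free within 07:00–19:30: 07:30–10:00, 12:00–13:00, 15:00–19:30.
Uma ∩ Beatriz: 09:00–09:30, 12:30–15:30, 17:00–19:00.
Uma ∩ Beatriz ∩ Ines: 12:30–13:00, 15:00–15:30, 17:00–18:00, 18:30–19:00.
Uma ∩ Beatriz ∩ Ines ∩ Tomás: 12:30–13:00, 15:00–15:30, 17:00–18:00, 18:30–19:00.
Uma ∩ Beatriz ∩ Ines ∩ Tomás ∩ Farrukh: 12:30–13:00, 15:00–15:30, 17:00–18:00, 18:30–19:00.
Uma ∩ Beatriz ∩ Ines ∩ Tomás ∩ Farrukh ∩ Hassan: 17:00–18:00, 18:30–19:00.
Windows ≥ 60 min: 17:00–18:00.
Earliest such window starts at 17:00.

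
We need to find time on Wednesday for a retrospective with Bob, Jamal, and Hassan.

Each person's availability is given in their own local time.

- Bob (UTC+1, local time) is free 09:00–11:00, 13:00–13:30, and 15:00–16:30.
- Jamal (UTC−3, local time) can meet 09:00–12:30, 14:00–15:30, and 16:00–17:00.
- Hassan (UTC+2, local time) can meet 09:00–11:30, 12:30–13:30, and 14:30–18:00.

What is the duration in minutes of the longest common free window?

Bob → UTC: 08:00–10:00, 12:00–12:30, 14:00–15:30.
Jamal → UTC: 12:00–15:30, 17:00–18:30, 19:00–20:00.
Hassan → UTC: 07:00–09:30, 10:30–11:30, 12:30–16:00.
Bob ∩ Jamal: 12:00–12:30, 14:00–15:30.
Bob ∩ Jamal ∩ Hassan: 14:00–15:30.
Single common window of 90 minutes.

90 minutes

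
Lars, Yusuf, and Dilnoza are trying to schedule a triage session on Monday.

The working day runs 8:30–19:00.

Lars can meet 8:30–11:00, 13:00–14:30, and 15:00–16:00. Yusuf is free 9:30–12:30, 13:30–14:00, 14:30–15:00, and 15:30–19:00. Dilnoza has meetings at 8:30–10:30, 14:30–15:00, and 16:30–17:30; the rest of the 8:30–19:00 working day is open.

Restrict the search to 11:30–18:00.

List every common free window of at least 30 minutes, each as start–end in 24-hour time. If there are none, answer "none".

13:30–14:00, 15:30–16:00

Dilnoza free within 08:30–19:00: 10:30–14:30, 15:00–16:30, 17:30–19:00.
Lars ∩ Yusuf: 09:30–11:00, 13:30–14:00, 15:30–16:00.
Lars ∩ Yusuf ∩ Dilnoza: 10:30–11:00, 13:30–14:00, 15:30–16:00.
Restricted to 11:30–18:00: 13:30–14:00, 15:30–16:00.
Windows ≥ 30 min: 13:30–14:00, 15:30–16:00.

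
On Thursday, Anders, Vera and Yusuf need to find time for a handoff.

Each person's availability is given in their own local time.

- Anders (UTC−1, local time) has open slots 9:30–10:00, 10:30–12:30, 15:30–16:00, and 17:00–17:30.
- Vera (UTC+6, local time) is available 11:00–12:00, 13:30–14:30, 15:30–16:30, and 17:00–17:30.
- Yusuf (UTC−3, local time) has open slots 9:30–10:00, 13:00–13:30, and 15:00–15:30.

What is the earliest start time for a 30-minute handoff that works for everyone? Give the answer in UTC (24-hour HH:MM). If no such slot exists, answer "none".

Anders → UTC: 10:30–11:00, 11:30–13:30, 16:30–17:00, 18:00–18:30.
Vera → UTC: 05:00–06:00, 07:30–08:30, 09:30–10:30, 11:00–11:30.
Yusuf → UTC: 12:30–13:00, 16:00–16:30, 18:00–18:30.
Anders ∩ Vera: (none).
Anders ∩ Vera ∩ Yusuf: (none).
Windows ≥ 30 min: (none).

none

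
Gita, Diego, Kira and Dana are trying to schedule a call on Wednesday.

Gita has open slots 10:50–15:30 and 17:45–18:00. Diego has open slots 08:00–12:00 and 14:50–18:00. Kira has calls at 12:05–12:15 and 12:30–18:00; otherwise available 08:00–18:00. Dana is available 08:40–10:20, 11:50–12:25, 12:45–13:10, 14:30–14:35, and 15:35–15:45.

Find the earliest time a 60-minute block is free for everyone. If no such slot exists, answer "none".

none

Kira free within 08:00–18:00: 08:00–12:05, 12:15–12:30.
Gita ∩ Diego: 10:50–12:00, 14:50–15:30, 17:45–18:00.
Gita ∩ Diego ∩ Kira: 10:50–12:00.
Gita ∩ Diego ∩ Kira ∩ Dana: 11:50–12:00.
Windows ≥ 60 min: (none).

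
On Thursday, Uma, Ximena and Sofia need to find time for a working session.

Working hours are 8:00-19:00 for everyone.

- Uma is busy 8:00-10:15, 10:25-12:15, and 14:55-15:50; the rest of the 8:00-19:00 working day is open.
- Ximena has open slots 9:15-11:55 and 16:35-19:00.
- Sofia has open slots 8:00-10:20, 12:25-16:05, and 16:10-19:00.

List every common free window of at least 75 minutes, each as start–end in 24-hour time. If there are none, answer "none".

Uma free within 08:00–19:00: 10:15–10:25, 12:15–14:55, 15:50–19:00.
Uma ∩ Ximena: 10:15–10:25, 16:35–19:00.
Uma ∩ Ximena ∩ Sofia: 10:15–10:20, 16:35–19:00.
Windows ≥ 75 min: 16:35–19:00.

16:35–19:00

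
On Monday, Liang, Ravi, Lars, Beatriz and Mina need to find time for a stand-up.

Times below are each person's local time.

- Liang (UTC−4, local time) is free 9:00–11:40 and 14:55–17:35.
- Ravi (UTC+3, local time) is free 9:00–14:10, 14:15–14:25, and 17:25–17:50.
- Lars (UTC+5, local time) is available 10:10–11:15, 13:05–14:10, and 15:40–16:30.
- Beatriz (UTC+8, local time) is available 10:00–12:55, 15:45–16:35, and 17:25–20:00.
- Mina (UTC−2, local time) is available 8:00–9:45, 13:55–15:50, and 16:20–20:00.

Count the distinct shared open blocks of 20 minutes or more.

Liang → UTC: 13:00–15:40, 18:55–21:35.
Ravi → UTC: 06:00–11:10, 11:15–11:25, 14:25–14:50.
Lars → UTC: 05:10–06:15, 08:05–09:10, 10:40–11:30.
Beatriz → UTC: 02:00–04:55, 07:45–08:35, 09:25–12:00.
Mina → UTC: 10:00–11:45, 15:55–17:50, 18:20–22:00.
Liang ∩ Ravi: 14:25–14:50.
Liang ∩ Ravi ∩ Lars: (none).
Liang ∩ Ravi ∩ Lars ∩ Beatriz: (none).
Liang ∩ Ravi ∩ Lars ∩ Beatriz ∩ Mina: (none).
Windows ≥ 20 min: (none).
That's 0 windows.

0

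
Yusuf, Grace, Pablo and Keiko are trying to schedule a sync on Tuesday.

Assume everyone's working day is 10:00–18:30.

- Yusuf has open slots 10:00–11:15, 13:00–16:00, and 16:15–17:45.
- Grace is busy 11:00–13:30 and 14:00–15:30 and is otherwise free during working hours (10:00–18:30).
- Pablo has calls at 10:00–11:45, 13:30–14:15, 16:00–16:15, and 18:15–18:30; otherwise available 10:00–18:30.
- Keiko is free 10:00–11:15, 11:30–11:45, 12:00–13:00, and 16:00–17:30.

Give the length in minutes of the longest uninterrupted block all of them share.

75 minutes

Grace free within 10:00–18:30: 10:00–11:00, 13:30–14:00, 15:30–18:30.
Pablo free within 10:00–18:30: 11:45–13:30, 14:15–16:00, 16:15–18:15.
Yusuf ∩ Grace: 10:00–11:00, 13:30–14:00, 15:30–16:00, 16:15–17:45.
Yusuf ∩ Grace ∩ Pablo: 15:30–16:00, 16:15–17:45.
Yusuf ∩ Grace ∩ Pablo ∩ Keiko: 16:15–17:30.
Single common window of 75 minutes.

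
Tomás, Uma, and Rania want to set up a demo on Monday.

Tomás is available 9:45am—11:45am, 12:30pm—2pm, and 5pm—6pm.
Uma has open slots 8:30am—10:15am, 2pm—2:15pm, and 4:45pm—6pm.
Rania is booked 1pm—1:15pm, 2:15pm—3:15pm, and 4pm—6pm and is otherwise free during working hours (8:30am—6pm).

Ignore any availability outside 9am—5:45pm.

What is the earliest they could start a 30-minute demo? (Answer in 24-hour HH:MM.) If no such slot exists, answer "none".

09:45

Rania free within 08:30–18:00: 08:30–13:00, 13:15–14:15, 15:15–16:00.
Tomás ∩ Uma: 09:45–10:15, 17:00–18:00.
Tomás ∩ Uma ∩ Rania: 09:45–10:15.
Restricted to 09:00–17:45: 09:45–10:15.
Windows ≥ 30 min: 09:45–10:15.
Earliest such window starts at 09:45.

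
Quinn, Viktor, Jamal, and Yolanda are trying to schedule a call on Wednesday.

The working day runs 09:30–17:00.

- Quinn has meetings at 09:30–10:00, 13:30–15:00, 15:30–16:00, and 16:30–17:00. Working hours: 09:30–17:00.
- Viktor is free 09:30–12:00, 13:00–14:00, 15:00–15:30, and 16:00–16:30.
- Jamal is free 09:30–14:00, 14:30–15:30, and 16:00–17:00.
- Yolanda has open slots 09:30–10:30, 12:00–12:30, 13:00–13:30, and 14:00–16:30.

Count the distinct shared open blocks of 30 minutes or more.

Quinn free within 09:30–17:00: 10:00–13:30, 15:00–15:30, 16:00–16:30.
Quinn ∩ Viktor: 10:00–12:00, 13:00–13:30, 15:00–15:30, 16:00–16:30.
Quinn ∩ Viktor ∩ Jamal: 10:00–12:00, 13:00–13:30, 15:00–15:30, 16:00–16:30.
Quinn ∩ Viktor ∩ Jamal ∩ Yolanda: 10:00–10:30, 13:00–13:30, 15:00–15:30, 16:00–16:30.
Windows ≥ 30 min: 10:00–10:30, 13:00–13:30, 15:00–15:30, 16:00–16:30.
That's 4 windows.

4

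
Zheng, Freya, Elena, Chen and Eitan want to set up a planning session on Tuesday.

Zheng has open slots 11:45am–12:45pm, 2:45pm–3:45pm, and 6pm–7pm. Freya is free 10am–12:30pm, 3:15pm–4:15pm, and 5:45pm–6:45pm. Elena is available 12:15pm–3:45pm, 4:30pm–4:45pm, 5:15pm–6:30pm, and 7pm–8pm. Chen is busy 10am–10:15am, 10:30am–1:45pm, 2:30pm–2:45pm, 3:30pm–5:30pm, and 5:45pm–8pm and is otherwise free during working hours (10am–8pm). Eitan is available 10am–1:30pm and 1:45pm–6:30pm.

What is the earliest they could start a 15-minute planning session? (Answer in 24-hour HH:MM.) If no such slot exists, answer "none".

15:15

Chen free within 10:00–20:00: 10:15–10:30, 13:45–14:30, 14:45–15:30, 17:30–17:45.
Zheng ∩ Freya: 11:45–12:30, 15:15–15:45, 18:00–18:45.
Zheng ∩ Freya ∩ Elena: 12:15–12:30, 15:15–15:45, 18:00–18:30.
Zheng ∩ Freya ∩ Elena ∩ Chen: 15:15–15:30.
Zheng ∩ Freya ∩ Elena ∩ Chen ∩ Eitan: 15:15–15:30.
Windows ≥ 15 min: 15:15–15:30.
Earliest such window starts at 15:15.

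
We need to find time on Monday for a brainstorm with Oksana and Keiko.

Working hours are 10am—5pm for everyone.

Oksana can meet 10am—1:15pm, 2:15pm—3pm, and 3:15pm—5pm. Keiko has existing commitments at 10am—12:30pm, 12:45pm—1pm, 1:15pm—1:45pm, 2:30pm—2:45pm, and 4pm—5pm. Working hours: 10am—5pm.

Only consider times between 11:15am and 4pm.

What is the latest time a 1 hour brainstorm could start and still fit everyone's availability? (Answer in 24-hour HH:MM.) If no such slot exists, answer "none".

none

Keiko free within 10:00–17:00: 12:30–12:45, 13:00–13:15, 13:45–14:30, 14:45–16:00.
Oksana ∩ Keiko: 12:30–12:45, 13:00–13:15, 14:15–14:30, 14:45–15:00, 15:15–16:00.
Restricted to 11:15–16:00: 12:30–12:45, 13:00–13:15, 14:15–14:30, 14:45–15:00, 15:15–16:00.
Windows ≥ 60 min: (none).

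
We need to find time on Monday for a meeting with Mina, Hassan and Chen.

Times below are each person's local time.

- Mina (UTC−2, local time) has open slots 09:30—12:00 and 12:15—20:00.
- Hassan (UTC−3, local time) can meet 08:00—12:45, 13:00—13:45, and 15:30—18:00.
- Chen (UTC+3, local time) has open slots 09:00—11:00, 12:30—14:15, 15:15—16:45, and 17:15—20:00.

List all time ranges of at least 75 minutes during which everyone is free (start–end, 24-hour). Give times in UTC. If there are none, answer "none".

12:15–13:45, 14:15–15:45

Mina → UTC: 11:30–14:00, 14:15–22:00.
Hassan → UTC: 11:00–15:45, 16:00–16:45, 18:30–21:00.
Chen → UTC: 06:00–08:00, 09:30–11:15, 12:15–13:45, 14:15–17:00.
Mina ∩ Hassan: 11:30–14:00, 14:15–15:45, 16:00–16:45, 18:30–21:00.
Mina ∩ Hassan ∩ Chen: 12:15–13:45, 14:15–15:45, 16:00–16:45.
Windows ≥ 75 min: 12:15–13:45, 14:15–15:45.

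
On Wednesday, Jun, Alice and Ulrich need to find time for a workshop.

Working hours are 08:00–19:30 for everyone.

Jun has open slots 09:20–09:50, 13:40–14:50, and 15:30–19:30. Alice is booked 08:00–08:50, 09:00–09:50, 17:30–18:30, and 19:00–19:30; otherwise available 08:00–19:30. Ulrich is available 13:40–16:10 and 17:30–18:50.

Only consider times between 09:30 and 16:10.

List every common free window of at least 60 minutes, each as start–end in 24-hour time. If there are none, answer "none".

13:40–14:50

Alice free within 08:00–19:30: 08:50–09:00, 09:50–17:30, 18:30–19:00.
Jun ∩ Alice: 13:40–14:50, 15:30–17:30, 18:30–19:00.
Jun ∩ Alice ∩ Ulrich: 13:40–14:50, 15:30–16:10, 18:30–18:50.
Restricted to 09:30–16:10: 13:40–14:50, 15:30–16:10.
Windows ≥ 60 min: 13:40–14:50.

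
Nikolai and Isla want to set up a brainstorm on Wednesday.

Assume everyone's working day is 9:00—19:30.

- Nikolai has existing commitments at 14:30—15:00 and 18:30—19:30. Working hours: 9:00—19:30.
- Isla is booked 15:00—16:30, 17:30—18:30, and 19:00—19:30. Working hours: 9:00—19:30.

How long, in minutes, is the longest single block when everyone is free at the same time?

330 minutes

Nikolai free within 09:00–19:30: 09:00–14:30, 15:00–18:30.
Isla free within 09:00–19:30: 09:00–15:00, 16:30–17:30, 18:30–19:00.
Nikolai ∩ Isla: 09:00–14:30, 16:30–17:30.
Common window lengths: 330, 60 min; longest is 330.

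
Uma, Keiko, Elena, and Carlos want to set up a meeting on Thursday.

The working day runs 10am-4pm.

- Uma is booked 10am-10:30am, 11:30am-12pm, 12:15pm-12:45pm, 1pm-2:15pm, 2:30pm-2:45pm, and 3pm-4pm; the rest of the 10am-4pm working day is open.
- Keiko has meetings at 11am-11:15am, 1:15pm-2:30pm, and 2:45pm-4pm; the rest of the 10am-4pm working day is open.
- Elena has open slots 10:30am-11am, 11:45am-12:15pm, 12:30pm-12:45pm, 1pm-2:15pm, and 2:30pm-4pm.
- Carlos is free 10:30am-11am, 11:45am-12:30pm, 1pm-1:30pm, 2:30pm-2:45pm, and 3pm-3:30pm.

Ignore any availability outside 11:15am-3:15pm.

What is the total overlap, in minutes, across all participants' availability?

15 minutes

Uma free within 10:00–16:00: 10:30–11:30, 12:00–12:15, 12:45–13:00, 14:15–14:30, 14:45–15:00.
Keiko free within 10:00–16:00: 10:00–11:00, 11:15–13:15, 14:30–14:45.
Uma ∩ Keiko: 10:30–11:00, 11:15–11:30, 12:00–12:15, 12:45–13:00.
Uma ∩ Keiko ∩ Elena: 10:30–11:00, 12:00–12:15.
Uma ∩ Keiko ∩ Elena ∩ Carlos: 10:30–11:00, 12:00–12:15.
Restricted to 11:15–15:15: 12:00–12:15.
Total common minutes: 15.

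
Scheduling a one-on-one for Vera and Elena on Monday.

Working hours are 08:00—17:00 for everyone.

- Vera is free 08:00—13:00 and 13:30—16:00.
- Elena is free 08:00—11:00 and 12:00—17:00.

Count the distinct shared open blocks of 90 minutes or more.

Vera ∩ Elena: 08:00–11:00, 12:00–13:00, 13:30–16:00.
Windows ≥ 90 min: 08:00–11:00, 13:30–16:00.
That's 2 windows.

2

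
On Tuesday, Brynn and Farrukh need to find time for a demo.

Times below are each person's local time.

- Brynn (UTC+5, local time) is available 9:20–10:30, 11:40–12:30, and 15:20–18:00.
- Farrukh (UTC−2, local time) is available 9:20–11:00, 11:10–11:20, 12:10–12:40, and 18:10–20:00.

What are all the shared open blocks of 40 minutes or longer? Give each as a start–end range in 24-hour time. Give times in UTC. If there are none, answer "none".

11:20–13:00

Brynn → UTC: 04:20–05:30, 06:40–07:30, 10:20–13:00.
Farrukh → UTC: 11:20–13:00, 13:10–13:20, 14:10–14:40, 20:10–22:00.
Brynn ∩ Farrukh: 11:20–13:00.
Windows ≥ 40 min: 11:20–13:00.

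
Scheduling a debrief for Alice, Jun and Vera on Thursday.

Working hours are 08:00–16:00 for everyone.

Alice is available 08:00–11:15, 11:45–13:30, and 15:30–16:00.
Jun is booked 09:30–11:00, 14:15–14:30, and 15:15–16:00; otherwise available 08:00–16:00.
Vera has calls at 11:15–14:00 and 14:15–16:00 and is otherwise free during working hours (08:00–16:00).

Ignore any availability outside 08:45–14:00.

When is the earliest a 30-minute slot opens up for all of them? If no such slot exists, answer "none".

08:45

Jun free within 08:00–16:00: 08:00–09:30, 11:00–14:15, 14:30–15:15.
Vera free within 08:00–16:00: 08:00–11:15, 14:00–14:15.
Alice ∩ Jun: 08:00–09:30, 11:00–11:15, 11:45–13:30.
Alice ∩ Jun ∩ Vera: 08:00–09:30, 11:00–11:15.
Restricted to 08:45–14:00: 08:45–09:30, 11:00–11:15.
Windows ≥ 30 min: 08:45–09:30.
Earliest such window starts at 08:45.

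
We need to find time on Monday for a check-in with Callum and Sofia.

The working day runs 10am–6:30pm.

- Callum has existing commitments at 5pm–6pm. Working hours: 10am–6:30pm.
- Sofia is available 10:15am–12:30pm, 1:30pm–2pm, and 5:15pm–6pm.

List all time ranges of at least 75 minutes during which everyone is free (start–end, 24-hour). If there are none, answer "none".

10:15–12:30

Callum free within 10:00–18:30: 10:00–17:00, 18:00–18:30.
Callum ∩ Sofia: 10:15–12:30, 13:30–14:00.
Windows ≥ 75 min: 10:15–12:30.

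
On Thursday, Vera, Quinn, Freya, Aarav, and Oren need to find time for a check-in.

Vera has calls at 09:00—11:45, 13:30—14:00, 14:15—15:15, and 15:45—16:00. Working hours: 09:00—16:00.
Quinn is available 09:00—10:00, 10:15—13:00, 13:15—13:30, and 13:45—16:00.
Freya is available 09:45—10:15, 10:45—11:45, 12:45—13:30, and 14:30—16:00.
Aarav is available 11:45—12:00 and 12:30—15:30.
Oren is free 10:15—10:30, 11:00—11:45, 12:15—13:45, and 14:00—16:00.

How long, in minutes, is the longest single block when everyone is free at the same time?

Vera free within 09:00–16:00: 11:45–13:30, 14:00–14:15, 15:15–15:45.
Vera ∩ Quinn: 11:45–13:00, 13:15–13:30, 14:00–14:15, 15:15–15:45.
Vera ∩ Quinn ∩ Freya: 12:45–13:00, 13:15–13:30, 15:15–15:45.
Vera ∩ Quinn ∩ Freya ∩ Aarav: 12:45–13:00, 13:15–13:30, 15:15–15:30.
Vera ∩ Quinn ∩ Freya ∩ Aarav ∩ Oren: 12:45–13:00, 13:15–13:30, 15:15–15:30.
Common window lengths: 15, 15, 15 min; longest is 15.

15 minutes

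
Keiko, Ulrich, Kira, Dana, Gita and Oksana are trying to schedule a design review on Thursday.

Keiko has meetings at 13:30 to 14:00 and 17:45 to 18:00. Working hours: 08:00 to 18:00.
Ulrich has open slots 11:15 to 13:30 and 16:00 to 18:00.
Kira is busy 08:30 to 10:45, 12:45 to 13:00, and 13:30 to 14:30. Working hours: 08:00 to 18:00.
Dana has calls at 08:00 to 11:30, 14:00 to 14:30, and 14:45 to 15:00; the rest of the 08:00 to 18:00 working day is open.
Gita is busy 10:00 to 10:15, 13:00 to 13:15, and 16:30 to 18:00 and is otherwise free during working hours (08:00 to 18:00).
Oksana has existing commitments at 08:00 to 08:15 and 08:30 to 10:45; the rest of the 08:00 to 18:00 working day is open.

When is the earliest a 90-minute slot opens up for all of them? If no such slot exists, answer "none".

none

Keiko free within 08:00–18:00: 08:00–13:30, 14:00–17:45.
Kira free within 08:00–18:00: 08:00–08:30, 10:45–12:45, 13:00–13:30, 14:30–18:00.
Dana free within 08:00–18:00: 11:30–14:00, 14:30–14:45, 15:00–18:00.
Gita free within 08:00–18:00: 08:00–10:00, 10:15–13:00, 13:15–16:30.
Oksana free within 08:00–18:00: 08:15–08:30, 10:45–18:00.
Keiko ∩ Ulrich: 11:15–13:30, 16:00–17:45.
Keiko ∩ Ulrich ∩ Kira: 11:15–12:45, 13:00–13:30, 16:00–17:45.
Keiko ∩ Ulrich ∩ Kira ∩ Dana: 11:30–12:45, 13:00–13:30, 16:00–17:45.
Keiko ∩ Ulrich ∩ Kira ∩ Dana ∩ Gita: 11:30–12:45, 13:15–13:30, 16:00–16:30.
Keiko ∩ Ulrich ∩ Kira ∩ Dana ∩ Gita ∩ Oksana: 11:30–12:45, 13:15–13:30, 16:00–16:30.
Windows ≥ 90 min: (none).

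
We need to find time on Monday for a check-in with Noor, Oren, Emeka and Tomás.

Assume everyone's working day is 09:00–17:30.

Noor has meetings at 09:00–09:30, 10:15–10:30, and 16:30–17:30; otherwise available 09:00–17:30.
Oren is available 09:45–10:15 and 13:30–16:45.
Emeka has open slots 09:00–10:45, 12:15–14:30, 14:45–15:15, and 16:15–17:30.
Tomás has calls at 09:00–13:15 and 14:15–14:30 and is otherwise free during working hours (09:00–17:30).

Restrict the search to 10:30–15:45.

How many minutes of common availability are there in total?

75 minutes

Noor free within 09:00–17:30: 09:30–10:15, 10:30–16:30.
Tomás free within 09:00–17:30: 13:15–14:15, 14:30–17:30.
Noor ∩ Oren: 09:45–10:15, 13:30–16:30.
Noor ∩ Oren ∩ Emeka: 09:45–10:15, 13:30–14:30, 14:45–15:15, 16:15–16:30.
Noor ∩ Oren ∩ Emeka ∩ Tomás: 13:30–14:15, 14:45–15:15, 16:15–16:30.
Restricted to 10:30–15:45: 13:30–14:15, 14:45–15:15.
Total common minutes: 45 + 30 = 75.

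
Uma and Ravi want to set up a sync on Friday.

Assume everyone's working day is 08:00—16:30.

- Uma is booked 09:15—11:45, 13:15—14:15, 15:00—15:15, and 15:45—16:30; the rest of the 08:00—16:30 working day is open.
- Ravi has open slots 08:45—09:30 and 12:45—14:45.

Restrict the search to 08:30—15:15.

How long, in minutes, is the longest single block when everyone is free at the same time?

30 minutes

Uma free within 08:00–16:30: 08:00–09:15, 11:45–13:15, 14:15–15:00, 15:15–15:45.
Uma ∩ Ravi: 08:45–09:15, 12:45–13:15, 14:15–14:45.
Restricted to 08:30–15:15: 08:45–09:15, 12:45–13:15, 14:15–14:45.
Common window lengths: 30, 30, 30 min; longest is 30.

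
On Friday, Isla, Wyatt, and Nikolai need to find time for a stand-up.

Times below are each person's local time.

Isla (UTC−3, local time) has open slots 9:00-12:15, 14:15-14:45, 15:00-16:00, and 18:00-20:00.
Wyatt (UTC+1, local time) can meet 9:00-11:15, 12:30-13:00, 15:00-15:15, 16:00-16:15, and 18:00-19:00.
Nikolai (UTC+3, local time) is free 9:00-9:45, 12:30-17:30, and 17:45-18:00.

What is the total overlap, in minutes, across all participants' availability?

Isla → UTC: 12:00–15:15, 17:15–17:45, 18:00–19:00, 21:00–23:00.
Wyatt → UTC: 08:00–10:15, 11:30–12:00, 14:00–14:15, 15:00–15:15, 17:00–18:00.
Nikolai → UTC: 06:00–06:45, 09:30–14:30, 14:45–15:00.
Isla ∩ Wyatt: 14:00–14:15, 15:00–15:15, 17:15–17:45.
Isla ∩ Wyatt ∩ Nikolai: 14:00–14:15.
Total common minutes: 15.

15 minutes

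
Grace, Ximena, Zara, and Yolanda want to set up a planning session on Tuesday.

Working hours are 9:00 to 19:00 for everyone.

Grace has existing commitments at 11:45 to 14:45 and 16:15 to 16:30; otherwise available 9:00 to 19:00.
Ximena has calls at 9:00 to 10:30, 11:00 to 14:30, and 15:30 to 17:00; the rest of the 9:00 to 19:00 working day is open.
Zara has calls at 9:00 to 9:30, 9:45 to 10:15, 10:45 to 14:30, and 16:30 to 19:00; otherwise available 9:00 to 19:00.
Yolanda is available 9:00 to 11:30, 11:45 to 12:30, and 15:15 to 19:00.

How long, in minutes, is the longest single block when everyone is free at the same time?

Grace free within 09:00–19:00: 09:00–11:45, 14:45–16:15, 16:30–19:00.
Ximena free within 09:00–19:00: 10:30–11:00, 14:30–15:30, 17:00–19:00.
Zara free within 09:00–19:00: 09:30–09:45, 10:15–10:45, 14:30–16:30.
Grace ∩ Ximena: 10:30–11:00, 14:45–15:30, 17:00–19:00.
Grace ∩ Ximena ∩ Zara: 10:30–10:45, 14:45–15:30.
Grace ∩ Ximena ∩ Zara ∩ Yolanda: 10:30–10:45, 15:15–15:30.
Common window lengths: 15, 15 min; longest is 15.

15 minutes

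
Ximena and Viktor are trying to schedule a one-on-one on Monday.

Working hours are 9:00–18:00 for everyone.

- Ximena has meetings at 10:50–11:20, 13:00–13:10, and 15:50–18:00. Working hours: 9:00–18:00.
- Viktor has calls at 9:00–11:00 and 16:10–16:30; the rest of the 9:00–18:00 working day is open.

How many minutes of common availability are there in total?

260 minutes

Ximena free within 09:00–18:00: 09:00–10:50, 11:20–13:00, 13:10–15:50.
Viktor free within 09:00–18:00: 11:00–16:10, 16:30–18:00.
Ximena ∩ Viktor: 11:20–13:00, 13:10–15:50.
Total common minutes: 100 + 160 = 260.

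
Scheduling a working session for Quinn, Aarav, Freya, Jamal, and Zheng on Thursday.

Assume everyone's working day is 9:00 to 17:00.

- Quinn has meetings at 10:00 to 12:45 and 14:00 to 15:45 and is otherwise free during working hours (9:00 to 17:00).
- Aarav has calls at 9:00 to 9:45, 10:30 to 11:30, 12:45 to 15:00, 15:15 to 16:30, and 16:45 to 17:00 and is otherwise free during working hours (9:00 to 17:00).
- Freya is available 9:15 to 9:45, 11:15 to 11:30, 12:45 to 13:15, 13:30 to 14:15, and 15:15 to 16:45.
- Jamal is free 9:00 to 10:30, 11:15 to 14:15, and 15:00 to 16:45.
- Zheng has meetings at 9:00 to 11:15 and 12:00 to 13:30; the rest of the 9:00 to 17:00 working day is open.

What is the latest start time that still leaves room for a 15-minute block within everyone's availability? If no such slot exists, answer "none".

16:30

Quinn free within 09:00–17:00: 09:00–10:00, 12:45–14:00, 15:45–17:00.
Aarav free within 09:00–17:00: 09:45–10:30, 11:30–12:45, 15:00–15:15, 16:30–16:45.
Zheng free within 09:00–17:00: 11:15–12:00, 13:30–17:00.
Quinn ∩ Aarav: 09:45–10:00, 16:30–16:45.
Quinn ∩ Aarav ∩ Freya: 16:30–16:45.
Quinn ∩ Aarav ∩ Freya ∩ Jamal: 16:30–16:45.
Quinn ∩ Aarav ∩ Freya ∩ Jamal ∩ Zheng: 16:30–16:45.
Windows ≥ 15 min: 16:30–16:45.
Latest start in the last window 16:30–16:45 is 16:45 − 15 min = 16:30.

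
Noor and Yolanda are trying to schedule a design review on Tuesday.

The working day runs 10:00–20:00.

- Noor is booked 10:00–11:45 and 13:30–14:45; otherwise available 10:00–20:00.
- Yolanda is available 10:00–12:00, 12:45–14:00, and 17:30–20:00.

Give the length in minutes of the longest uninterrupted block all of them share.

150 minutes

Noor free within 10:00–20:00: 11:45–13:30, 14:45–20:00.
Noor ∩ Yolanda: 11:45–12:00, 12:45–13:30, 17:30–20:00.
Common window lengths: 15, 45, 150 min; longest is 150.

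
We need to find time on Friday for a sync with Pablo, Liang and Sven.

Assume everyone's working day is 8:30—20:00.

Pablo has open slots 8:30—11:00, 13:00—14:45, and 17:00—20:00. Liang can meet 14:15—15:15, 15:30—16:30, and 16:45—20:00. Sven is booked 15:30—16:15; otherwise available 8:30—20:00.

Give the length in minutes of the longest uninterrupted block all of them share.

Sven free within 08:30–20:00: 08:30–15:30, 16:15–20:00.
Pablo ∩ Liang: 14:15–14:45, 17:00–20:00.
Pablo ∩ Liang ∩ Sven: 14:15–14:45, 17:00–20:00.
Common window lengths: 30, 180 min; longest is 180.

180 minutes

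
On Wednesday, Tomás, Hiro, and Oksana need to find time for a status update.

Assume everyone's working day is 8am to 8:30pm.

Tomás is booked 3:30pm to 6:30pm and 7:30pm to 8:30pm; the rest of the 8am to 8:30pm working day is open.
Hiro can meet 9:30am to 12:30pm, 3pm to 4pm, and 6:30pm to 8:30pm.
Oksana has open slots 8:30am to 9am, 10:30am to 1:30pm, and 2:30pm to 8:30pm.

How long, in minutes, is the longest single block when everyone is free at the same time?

120 minutes

Tomás free within 08:00–20:30: 08:00–15:30, 18:30–19:30.
Tomás ∩ Hiro: 09:30–12:30, 15:00–15:30, 18:30–19:30.
Tomás ∩ Hiro ∩ Oksana: 10:30–12:30, 15:00–15:30, 18:30–19:30.
Common window lengths: 120, 30, 60 min; longest is 120.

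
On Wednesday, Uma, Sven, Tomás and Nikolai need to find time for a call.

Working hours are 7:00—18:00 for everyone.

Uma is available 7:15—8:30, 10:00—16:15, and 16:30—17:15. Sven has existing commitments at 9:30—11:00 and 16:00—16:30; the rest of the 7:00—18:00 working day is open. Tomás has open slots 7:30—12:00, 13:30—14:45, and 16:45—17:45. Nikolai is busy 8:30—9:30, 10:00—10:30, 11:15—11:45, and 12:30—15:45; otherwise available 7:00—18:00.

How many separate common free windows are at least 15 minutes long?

Sven free within 07:00–18:00: 07:00–09:30, 11:00–16:00, 16:30–18:00.
Nikolai free within 07:00–18:00: 07:00–08:30, 09:30–10:00, 10:30–11:15, 11:45–12:30, 15:45–18:00.
Uma ∩ Sven: 07:15–08:30, 11:00–16:00, 16:30–17:15.
Uma ∩ Sven ∩ Tomás: 07:30–08:30, 11:00–12:00, 13:30–14:45, 16:45–17:15.
Uma ∩ Sven ∩ Tomás ∩ Nikolai: 07:30–08:30, 11:00–11:15, 11:45–12:00, 16:45–17:15.
Windows ≥ 15 min: 07:30–08:30, 11:00–11:15, 11:45–12:00, 16:45–17:15.
That's 4 windows.

4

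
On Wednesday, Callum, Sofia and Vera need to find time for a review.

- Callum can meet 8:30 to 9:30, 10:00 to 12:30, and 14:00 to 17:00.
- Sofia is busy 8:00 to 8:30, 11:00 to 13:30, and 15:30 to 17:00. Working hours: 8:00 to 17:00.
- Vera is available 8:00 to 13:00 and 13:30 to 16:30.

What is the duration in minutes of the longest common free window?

90 minutes

Sofia free within 08:00–17:00: 08:30–11:00, 13:30–15:30.
Callum ∩ Sofia: 08:30–09:30, 10:00–11:00, 14:00–15:30.
Callum ∩ Sofia ∩ Vera: 08:30–09:30, 10:00–11:00, 14:00–15:30.
Common window lengths: 60, 60, 90 min; longest is 90.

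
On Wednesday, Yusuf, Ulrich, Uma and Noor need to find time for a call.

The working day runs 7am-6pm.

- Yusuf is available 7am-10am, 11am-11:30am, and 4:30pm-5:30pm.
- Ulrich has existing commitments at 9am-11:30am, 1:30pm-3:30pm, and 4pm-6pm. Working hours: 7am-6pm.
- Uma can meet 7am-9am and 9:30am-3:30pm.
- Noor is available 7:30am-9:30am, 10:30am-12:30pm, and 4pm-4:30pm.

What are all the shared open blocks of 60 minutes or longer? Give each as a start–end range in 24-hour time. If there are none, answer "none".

07:30–09:00

Ulrich free within 07:00–18:00: 07:00–09:00, 11:30–13:30, 15:30–16:00.
Yusuf ∩ Ulrich: 07:00–09:00.
Yusuf ∩ Ulrich ∩ Uma: 07:00–09:00.
Yusuf ∩ Ulrich ∩ Uma ∩ Noor: 07:30–09:00.
Windows ≥ 60 min: 07:30–09:00.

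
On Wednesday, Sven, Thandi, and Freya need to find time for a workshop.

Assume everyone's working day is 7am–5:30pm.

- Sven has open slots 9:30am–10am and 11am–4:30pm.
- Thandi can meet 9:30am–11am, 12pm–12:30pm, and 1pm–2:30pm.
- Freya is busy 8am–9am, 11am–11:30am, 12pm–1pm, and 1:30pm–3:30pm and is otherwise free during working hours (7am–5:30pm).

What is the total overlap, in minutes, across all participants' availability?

Freya free within 07:00–17:30: 07:00–08:00, 09:00–11:00, 11:30–12:00, 13:00–13:30, 15:30–17:30.
Sven ∩ Thandi: 09:30–10:00, 12:00–12:30, 13:00–14:30.
Sven ∩ Thandi ∩ Freya: 09:30–10:00, 13:00–13:30.
Total common minutes: 30 + 30 = 60.

60 minutes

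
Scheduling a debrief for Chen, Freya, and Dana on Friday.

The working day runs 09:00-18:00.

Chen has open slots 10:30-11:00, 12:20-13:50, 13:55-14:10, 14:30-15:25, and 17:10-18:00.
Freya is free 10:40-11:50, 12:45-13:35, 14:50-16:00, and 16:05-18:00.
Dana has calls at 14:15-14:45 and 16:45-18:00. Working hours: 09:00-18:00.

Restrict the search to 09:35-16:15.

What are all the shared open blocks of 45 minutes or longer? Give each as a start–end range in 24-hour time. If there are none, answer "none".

12:45–13:35

Dana free within 09:00–18:00: 09:00–14:15, 14:45–16:45.
Chen ∩ Freya: 10:40–11:00, 12:45–13:35, 14:50–15:25, 17:10–18:00.
Chen ∩ Freya ∩ Dana: 10:40–11:00, 12:45–13:35, 14:50–15:25.
Restricted to 09:35–16:15: 10:40–11:00, 12:45–13:35, 14:50–15:25.
Windows ≥ 45 min: 12:45–13:35.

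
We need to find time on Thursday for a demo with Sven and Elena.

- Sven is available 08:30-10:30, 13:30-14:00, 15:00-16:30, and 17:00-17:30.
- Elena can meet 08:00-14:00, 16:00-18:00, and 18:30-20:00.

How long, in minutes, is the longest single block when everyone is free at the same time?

120 minutes

Sven ∩ Elena: 08:30–10:30, 13:30–14:00, 16:00–16:30, 17:00–17:30.
Common window lengths: 120, 30, 30, 30 min; longest is 120.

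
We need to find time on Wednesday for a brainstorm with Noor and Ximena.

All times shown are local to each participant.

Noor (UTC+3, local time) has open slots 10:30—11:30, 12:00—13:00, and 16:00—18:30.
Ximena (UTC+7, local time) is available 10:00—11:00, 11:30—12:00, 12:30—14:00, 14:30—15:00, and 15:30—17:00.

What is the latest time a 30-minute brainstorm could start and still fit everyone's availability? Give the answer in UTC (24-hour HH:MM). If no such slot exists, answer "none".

09:30

Noor → UTC: 07:30–08:30, 09:00–10:00, 13:00–15:30.
Ximena → UTC: 03:00–04:00, 04:30–05:00, 05:30–07:00, 07:30–08:00, 08:30–10:00.
Noor ∩ Ximena: 07:30–08:00, 09:00–10:00.
Windows ≥ 30 min: 07:30–08:00, 09:00–10:00.
Latest start in the last window 09:00–10:00 is 10:00 − 30 min = 09:30.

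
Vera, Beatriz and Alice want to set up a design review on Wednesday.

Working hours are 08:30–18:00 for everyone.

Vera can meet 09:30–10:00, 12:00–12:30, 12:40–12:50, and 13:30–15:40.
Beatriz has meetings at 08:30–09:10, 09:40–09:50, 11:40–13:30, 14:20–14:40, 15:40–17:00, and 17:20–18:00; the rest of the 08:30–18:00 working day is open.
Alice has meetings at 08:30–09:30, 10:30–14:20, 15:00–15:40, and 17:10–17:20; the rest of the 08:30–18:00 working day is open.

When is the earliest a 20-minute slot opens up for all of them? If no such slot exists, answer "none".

Beatriz free within 08:30–18:00: 09:10–09:40, 09:50–11:40, 13:30–14:20, 14:40–15:40, 17:00–17:20.
Alice free within 08:30–18:00: 09:30–10:30, 14:20–15:00, 15:40–17:10, 17:20–18:00.
Vera ∩ Beatriz: 09:30–09:40, 09:50–10:00, 13:30–14:20, 14:40–15:40.
Vera ∩ Beatriz ∩ Alice: 09:30–09:40, 09:50–10:00, 14:40–15:00.
Windows ≥ 20 min: 14:40–15:00.
Earliest such window starts at 14:40.

14:40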